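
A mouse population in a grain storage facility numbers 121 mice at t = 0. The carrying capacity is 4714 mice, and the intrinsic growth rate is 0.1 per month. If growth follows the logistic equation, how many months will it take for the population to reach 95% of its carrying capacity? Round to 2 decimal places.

65.81 months

A = (K − N₀)/N₀ = (4714 − 121)/121 = 37.959.
Solve 4714/(1 + 37.959·e^(−0.1t)) = 4478.3: 1 + 37.959·e^(−0.1t) = 1.0526, so e^(−0.1t) = 0.00138655.
−0.1·t = ln(0.00138655) = -6.5809, so t = 6.5809/0.1 = 65.809.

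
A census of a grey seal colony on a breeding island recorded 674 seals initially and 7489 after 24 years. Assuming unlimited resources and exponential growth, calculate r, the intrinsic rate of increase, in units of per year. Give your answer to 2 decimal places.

From N(t) = N₀·e^(rt): e^(r·24) = 7489/674 = 11.111.
r·24 = ln(11.111) = 2.408, so r = 2.408/24 = 0.10033.

0.10 per year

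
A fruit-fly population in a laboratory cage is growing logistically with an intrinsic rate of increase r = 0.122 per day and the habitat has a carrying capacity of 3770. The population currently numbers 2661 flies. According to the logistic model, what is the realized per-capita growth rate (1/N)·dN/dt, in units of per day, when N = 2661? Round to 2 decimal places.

0.04 per day

(1/N)·dN/dt = r(1 − N/K) = 0.122 × (1 − 2661/3770).
= 0.122 × 0.29416 = 0.035888.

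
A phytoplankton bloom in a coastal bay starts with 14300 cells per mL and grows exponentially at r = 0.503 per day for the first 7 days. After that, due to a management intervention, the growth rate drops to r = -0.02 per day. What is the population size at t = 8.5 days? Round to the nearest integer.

Phase 1: N(7) = 14300·e^(0.503×7) = 14300·e^3.521 = 483601.
Phase 2 runs for 8.5 − 7 = 1.5 days at r = -0.02.
N(8.5) = 483601·e^(-0.02×1.5) = 483601·e^-0.03 = 469308.

469308 cells per mL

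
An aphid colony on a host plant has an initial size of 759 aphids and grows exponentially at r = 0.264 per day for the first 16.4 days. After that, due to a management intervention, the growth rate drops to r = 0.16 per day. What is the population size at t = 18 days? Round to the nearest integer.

Phase 1: N(16.4) = 759·e^(0.264×16.4) = 759·e^4.33 = 57618.7.
Phase 2 runs for 18 − 16.4 = 1.6 days at r = 0.16.
N(18) = 57618.7·e^(0.16×1.6) = 57618.7·e^0.256 = 74429.1.

74429 aphids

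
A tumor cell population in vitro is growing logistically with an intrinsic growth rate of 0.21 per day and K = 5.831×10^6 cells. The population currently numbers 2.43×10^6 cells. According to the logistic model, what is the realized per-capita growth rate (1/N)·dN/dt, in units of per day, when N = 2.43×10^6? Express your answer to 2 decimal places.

(1/N)·dN/dt = r(1 − N/K) = 0.21 × (1 − 2.43×10^6/5.831×10^6).
= 0.21 × 0.58326 = 0.12248.

0.12 per day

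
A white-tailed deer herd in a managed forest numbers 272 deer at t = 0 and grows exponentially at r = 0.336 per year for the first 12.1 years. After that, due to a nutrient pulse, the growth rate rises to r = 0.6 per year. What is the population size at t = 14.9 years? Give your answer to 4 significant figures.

Phase 1: N(12.1) = 272·e^(0.336×12.1) = 272·e^4.066 = 15857.6.
Phase 2 runs for 14.9 − 12.1 = 2.8 years at r = 0.6.
N(14.9) = 15857.6·e^(0.6×2.8) = 15857.6·e^1.68 = 85084.7.

85080 deer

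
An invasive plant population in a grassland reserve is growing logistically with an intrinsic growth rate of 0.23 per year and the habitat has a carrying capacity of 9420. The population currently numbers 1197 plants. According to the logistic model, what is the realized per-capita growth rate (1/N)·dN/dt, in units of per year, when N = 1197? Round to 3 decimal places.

0.201 per year

(1/N)·dN/dt = r(1 − N/K) = 0.23 × (1 − 1197/9420).
= 0.23 × 0.87293 = 0.20077.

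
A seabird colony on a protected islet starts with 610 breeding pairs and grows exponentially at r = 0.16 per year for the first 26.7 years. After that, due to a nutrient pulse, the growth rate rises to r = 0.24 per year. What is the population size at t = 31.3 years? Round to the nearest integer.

Phase 1: N(26.7) = 610·e^(0.16×26.7) = 610·e^4.272 = 43715.5.
Phase 2 runs for 31.3 − 26.7 = 4.6 years at r = 0.24.
N(31.3) = 43715.5·e^(0.24×4.6) = 43715.5·e^1.104 = 131855.

131855 breeding pairs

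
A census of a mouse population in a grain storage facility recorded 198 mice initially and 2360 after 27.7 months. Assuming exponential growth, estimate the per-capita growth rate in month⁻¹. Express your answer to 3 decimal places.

From N(t) = N₀·e^(rt): e^(r·27.7) = 2360/198 = 11.919.
r·27.7 = ln(11.919) = 2.4781, so r = 2.4781/27.7 = 0.089464.

0.089 per month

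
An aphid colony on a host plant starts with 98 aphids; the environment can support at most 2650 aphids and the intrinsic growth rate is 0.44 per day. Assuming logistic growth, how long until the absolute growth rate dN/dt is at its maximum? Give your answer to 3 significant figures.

Logistic growth is fastest at N = K/2 = 1325.
A = (K − N₀)/N₀ = 26.041. Set K/(1 + A·e^(−rt)) = K/2 → A·e^(−rt) = 1.
e^(−0.44t) = 1/26.041 = 0.0384013, so t = ln(26.041)/0.44 = 3.2597/0.44 = 7.4083.

7.41 days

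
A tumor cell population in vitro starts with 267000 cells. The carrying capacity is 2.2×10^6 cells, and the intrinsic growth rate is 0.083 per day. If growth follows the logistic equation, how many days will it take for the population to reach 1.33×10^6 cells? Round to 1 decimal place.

29.0 days

A = (K − N₀)/N₀ = (2.2×10^6 − 267000)/267000 = 7.2397.
Solve 2.2×10^6/(1 + 7.2397·e^(−0.083t)) = 1.33×10^6: 1 + 7.2397·e^(−0.083t) = 1.6541, so e^(−0.083t) = 0.0903539.
−0.083·t = ln(0.0903539) = -2.404, so t = 2.404/0.083 = 28.964.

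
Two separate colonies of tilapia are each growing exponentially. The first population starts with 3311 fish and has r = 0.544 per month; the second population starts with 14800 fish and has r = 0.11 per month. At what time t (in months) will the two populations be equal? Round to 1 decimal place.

3.5 months

Set 3311·e^(0.544t) = 14800·e^(0.11t).
e^((0.544 − 0.11)t) = 14800/3311 → e^(0.434·t) = 4.4699.
0.434·t = ln(4.4699) = 1.4974, so t = 1.4974/0.434 = 3.4502.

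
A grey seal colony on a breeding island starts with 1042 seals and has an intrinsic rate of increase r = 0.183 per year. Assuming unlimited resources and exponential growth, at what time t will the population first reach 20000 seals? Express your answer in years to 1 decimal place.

Set N₀·e^(rt) = 20000: e^(0.183·t) = 20000/1042 = 19.194.
0.183·t = ln(19.194) = 2.9546, so t = 2.9546/0.183 = 16.145.

16.1 years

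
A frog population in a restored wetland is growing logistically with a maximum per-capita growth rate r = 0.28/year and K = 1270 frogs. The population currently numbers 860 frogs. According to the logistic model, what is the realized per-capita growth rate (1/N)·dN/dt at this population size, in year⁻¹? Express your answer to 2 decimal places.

0.09 per year

(1/N)·dN/dt = r(1 − N/K) = 0.28 × (1 − 860/1270).
= 0.28 × 0.32283 = 0.090394.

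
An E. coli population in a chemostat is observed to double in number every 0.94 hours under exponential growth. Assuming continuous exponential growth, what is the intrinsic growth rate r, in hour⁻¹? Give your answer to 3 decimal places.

0.737 per hour

r = ln(2)/t_d = 0.6931/0.94 = 0.73739.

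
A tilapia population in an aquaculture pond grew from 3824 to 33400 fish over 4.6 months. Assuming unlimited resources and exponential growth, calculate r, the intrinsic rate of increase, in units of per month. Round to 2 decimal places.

From N(t) = N₀·e^(rt): e^(r·4.6) = 33400/3824 = 8.7343.
r·4.6 = ln(8.7343) = 2.1673, so r = 2.1673/4.6 = 0.47114.

0.47 per month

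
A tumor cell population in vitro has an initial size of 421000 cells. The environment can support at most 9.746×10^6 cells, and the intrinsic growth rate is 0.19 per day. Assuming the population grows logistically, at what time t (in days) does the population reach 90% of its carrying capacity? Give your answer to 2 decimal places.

27.87 days

A = (K − N₀)/N₀ = (9.746×10^6 − 421000)/421000 = 22.15.
Solve 9.746×10^6/(1 + 22.15·e^(−0.19t)) = 8.7714×10^6: 1 + 22.15·e^(−0.19t) = 1.1111, so e^(−0.19t) = 0.00501638.
−0.19·t = ln(0.00501638) = -5.295, so t = 5.295/0.19 = 27.869.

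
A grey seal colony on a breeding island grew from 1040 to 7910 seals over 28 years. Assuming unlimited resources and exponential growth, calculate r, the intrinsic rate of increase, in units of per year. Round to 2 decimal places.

0.07 per year

From N(t) = N₀·e^(rt): e^(r·28) = 7910/1040 = 7.6058.
r·28 = ln(7.6058) = 2.0289, so r = 2.0289/28 = 0.072461.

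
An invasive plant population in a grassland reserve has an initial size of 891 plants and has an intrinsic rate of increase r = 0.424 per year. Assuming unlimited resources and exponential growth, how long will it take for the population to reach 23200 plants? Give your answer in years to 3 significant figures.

Set N₀·e^(rt) = 23200: e^(0.424·t) = 23200/891 = 26.038.
0.424·t = ln(26.038) = 3.2596, so t = 3.2596/0.424 = 7.6876.

7.69 years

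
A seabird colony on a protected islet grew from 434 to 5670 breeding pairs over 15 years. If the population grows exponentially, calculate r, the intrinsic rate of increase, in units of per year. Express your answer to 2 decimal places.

From N(t) = N₀·e^(rt): e^(r·15) = 5670/434 = 13.065.
r·15 = ln(13.065) = 2.5699, so r = 2.5699/15 = 0.17133.

0.17 per year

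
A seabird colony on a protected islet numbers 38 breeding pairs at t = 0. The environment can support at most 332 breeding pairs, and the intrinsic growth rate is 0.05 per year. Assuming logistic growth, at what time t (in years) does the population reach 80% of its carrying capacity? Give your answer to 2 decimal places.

A = (K − N₀)/N₀ = (332 − 38)/38 = 7.7368.
Solve 332/(1 + 7.7368·e^(−0.05t)) = 265.6: 1 + 7.7368·e^(−0.05t) = 1.25, so e^(−0.05t) = 0.0323129.
−0.05·t = ln(0.0323129) = -3.4323, so t = 3.4323/0.05 = 68.646.

68.65 years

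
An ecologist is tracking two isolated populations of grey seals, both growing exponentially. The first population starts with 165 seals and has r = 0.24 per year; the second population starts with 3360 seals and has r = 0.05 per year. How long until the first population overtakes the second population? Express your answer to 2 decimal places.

15.86 years

Set 165·e^(0.24t) = 3360·e^(0.05t).
e^((0.24 − 0.05)t) = 3360/165 → e^(0.19·t) = 20.364.
0.19·t = ln(20.364) = 3.0138, so t = 3.0138/0.19 = 15.862.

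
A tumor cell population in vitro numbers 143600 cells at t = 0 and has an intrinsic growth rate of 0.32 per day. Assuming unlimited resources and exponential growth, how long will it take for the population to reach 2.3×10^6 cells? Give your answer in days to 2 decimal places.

Set N₀·e^(rt) = 2.3×10^6: e^(0.32·t) = 2.3×10^6/143600 = 16.017.
0.32·t = ln(16.017) = 2.7736, so t = 2.7736/0.32 = 8.6676.

8.67 days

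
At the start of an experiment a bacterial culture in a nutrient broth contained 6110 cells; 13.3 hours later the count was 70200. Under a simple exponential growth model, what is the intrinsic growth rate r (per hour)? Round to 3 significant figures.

0.184 per hour

From N(t) = N₀·e^(rt): e^(r·13.3) = 70200/6110 = 11.489.
r·13.3 = ln(11.489) = 2.4414, so r = 2.4414/13.3 = 0.18357.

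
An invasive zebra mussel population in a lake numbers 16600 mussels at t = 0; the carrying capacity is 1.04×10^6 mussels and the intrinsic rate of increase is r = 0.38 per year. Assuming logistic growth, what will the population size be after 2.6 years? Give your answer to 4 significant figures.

43420 mussels

A = (K − N₀)/N₀ = (1.04×10^6 − 16600)/16600 = 61.651.
N(t) = K/(1 + A·e^(−rt)) = 1.04×10^6/(1 + 61.651×e^(−0.38×2.6)).
e^(−0.988) = 0.37232; denominator = 1 + 61.651×0.37232 = 23.954.
N = 1.04×10^6/23.954 = 43416.9.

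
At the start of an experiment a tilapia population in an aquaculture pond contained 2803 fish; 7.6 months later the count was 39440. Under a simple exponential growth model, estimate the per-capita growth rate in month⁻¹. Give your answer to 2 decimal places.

From N(t) = N₀·e^(rt): e^(r·7.6) = 39440/2803 = 14.071.
r·7.6 = ln(14.071) = 2.6441, so r = 2.6441/7.6 = 0.34791.

0.35 per month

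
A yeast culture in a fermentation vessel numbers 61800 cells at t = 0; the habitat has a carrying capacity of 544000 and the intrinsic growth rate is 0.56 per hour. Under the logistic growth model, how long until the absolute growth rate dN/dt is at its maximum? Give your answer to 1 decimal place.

3.7 hours

Logistic growth is fastest at N = K/2 = 272000.
A = (K − N₀)/N₀ = 7.8026. Set K/(1 + A·e^(−rt)) = K/2 → A·e^(−rt) = 1.
e^(−0.56t) = 1/7.8026 = 0.128163, so t = ln(7.8026)/0.56 = 2.0545/0.56 = 3.6687.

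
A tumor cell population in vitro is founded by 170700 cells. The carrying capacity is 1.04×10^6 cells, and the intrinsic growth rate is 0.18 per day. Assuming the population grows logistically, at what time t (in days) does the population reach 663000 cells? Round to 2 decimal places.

12.18 days

A = (K − N₀)/N₀ = (1.04×10^6 − 170700)/170700 = 5.0926.
Solve 1.04×10^6/(1 + 5.0926·e^(−0.18t)) = 663000: 1 + 5.0926·e^(−0.18t) = 1.5686, so e^(−0.18t) = 0.111658.
−0.18·t = ln(0.111658) = -2.1923, so t = 2.1923/0.18 = 12.18.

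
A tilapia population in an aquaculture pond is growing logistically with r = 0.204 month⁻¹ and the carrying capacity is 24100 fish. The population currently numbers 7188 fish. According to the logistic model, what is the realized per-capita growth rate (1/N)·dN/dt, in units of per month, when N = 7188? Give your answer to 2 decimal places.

0.14 per month

(1/N)·dN/dt = r(1 − N/K) = 0.204 × (1 − 7188/24100).
= 0.204 × 0.70174 = 0.14316.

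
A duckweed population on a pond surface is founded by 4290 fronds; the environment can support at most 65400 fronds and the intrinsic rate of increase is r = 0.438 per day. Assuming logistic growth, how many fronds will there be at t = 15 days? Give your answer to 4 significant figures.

A = (K − N₀)/N₀ = (65400 − 4290)/4290 = 14.245.
N(t) = K/(1 + A·e^(−rt)) = 65400/(1 + 14.245×e^(−0.438×15)).
e^(−6.57) = 0.0014018; denominator = 1 + 14.245×0.0014018 = 1.02.
N = 65400/1.02 = 64119.6.

64120 fronds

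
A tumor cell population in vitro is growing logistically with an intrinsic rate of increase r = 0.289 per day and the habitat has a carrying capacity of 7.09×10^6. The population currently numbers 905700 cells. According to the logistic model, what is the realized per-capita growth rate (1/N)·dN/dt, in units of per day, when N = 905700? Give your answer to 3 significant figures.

(1/N)·dN/dt = r(1 − N/K) = 0.289 × (1 − 905700/7.09×10^6).
= 0.289 × 0.87226 = 0.25208.

0.252 per day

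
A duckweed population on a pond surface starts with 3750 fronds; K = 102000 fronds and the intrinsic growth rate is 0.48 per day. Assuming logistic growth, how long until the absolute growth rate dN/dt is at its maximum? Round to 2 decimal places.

Logistic growth is fastest at N = K/2 = 51000.
A = (K − N₀)/N₀ = 26.2. Set K/(1 + A·e^(−rt)) = K/2 → A·e^(−rt) = 1.
e^(−0.48t) = 1/26.2 = 0.0381679, so t = ln(26.2)/0.48 = 3.2658/0.48 = 6.8037.

6.80 days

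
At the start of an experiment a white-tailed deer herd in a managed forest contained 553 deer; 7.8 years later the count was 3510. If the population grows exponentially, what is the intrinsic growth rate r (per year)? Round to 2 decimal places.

From N(t) = N₀·e^(rt): e^(r·7.8) = 3510/553 = 6.3472.
r·7.8 = ln(6.3472) = 1.848, so r = 1.848/7.8 = 0.23692.

0.24 per year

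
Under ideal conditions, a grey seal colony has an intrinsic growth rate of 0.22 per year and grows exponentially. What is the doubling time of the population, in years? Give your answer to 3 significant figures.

Doubling time t_d = ln(2)/r = 0.6931/0.22 = 3.1507.

3.15 years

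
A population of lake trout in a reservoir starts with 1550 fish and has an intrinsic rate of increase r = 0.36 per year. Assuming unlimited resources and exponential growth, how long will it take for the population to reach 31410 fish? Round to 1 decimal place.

8.4 years

Set N₀·e^(rt) = 31410: e^(0.36·t) = 31410/1550 = 20.265.
0.36·t = ln(20.265) = 3.0089, so t = 3.0089/0.36 = 8.358.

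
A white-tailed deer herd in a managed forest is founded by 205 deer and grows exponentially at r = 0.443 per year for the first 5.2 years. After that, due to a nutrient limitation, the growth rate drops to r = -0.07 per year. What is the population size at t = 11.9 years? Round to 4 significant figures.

Phase 1: N(5.2) = 205·e^(0.443×5.2) = 205·e^2.304 = 2052.08.
Phase 2 runs for 11.9 − 5.2 = 6.7 years at r = -0.07.
N(11.9) = 2052.08·e^(-0.07×6.7) = 2052.08·e^-0.469 = 1283.84.

1284 deer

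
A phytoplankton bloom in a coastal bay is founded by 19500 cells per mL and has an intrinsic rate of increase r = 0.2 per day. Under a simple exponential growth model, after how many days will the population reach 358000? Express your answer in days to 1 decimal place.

14.6 days

Set N₀·e^(rt) = 358000: e^(0.2·t) = 358000/19500 = 18.359.
0.2·t = ln(18.359) = 2.9101, so t = 2.9101/0.2 = 14.551.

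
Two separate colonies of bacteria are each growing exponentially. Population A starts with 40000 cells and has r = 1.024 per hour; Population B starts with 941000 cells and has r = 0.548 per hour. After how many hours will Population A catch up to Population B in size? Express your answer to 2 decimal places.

6.63 hours

Set 40000·e^(1.024t) = 941000·e^(0.548t).
e^((1.024 − 0.548)t) = 941000/40000 → e^(0.476·t) = 23.525.
0.476·t = ln(23.525) = 3.1581, so t = 3.1581/0.476 = 6.6346.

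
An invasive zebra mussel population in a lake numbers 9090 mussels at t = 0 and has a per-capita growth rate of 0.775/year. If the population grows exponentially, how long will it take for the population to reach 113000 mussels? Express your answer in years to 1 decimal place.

Set N₀·e^(rt) = 113000: e^(0.775·t) = 113000/9090 = 12.431.
0.775·t = ln(12.431) = 2.5202, so t = 2.5202/0.775 = 3.2519.

3.3 years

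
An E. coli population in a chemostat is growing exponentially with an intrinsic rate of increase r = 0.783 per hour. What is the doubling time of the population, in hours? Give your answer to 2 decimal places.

Doubling time t_d = ln(2)/r = 0.6931/0.783 = 0.88525.

0.89 hours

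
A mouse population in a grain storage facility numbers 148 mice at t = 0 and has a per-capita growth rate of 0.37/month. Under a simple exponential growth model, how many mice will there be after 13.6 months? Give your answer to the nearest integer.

22679 mice

N(t) = N₀·e^(rt) = 148 × e^(0.37×13.6) = 148 × e^5.032.
e^5.032 ≈ 153.24, so N ≈ 148 × 153.24 = 22679.4.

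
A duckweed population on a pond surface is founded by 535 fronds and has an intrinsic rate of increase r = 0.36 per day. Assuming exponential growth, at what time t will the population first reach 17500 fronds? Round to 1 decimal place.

9.7 days

Set N₀·e^(rt) = 17500: e^(0.36·t) = 17500/535 = 32.71.
0.36·t = ln(32.71) = 3.4877, so t = 3.4877/0.36 = 9.688.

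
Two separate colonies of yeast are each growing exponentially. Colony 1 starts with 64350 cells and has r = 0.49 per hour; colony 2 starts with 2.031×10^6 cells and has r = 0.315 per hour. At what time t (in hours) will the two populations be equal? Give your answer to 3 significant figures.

19.7 hours

Set 64350·e^(0.49t) = 2.031×10^6·e^(0.315t).
e^((0.49 − 0.315)t) = 2.031×10^6/64350 → e^(0.175·t) = 31.562.
0.175·t = ln(31.562) = 3.4519, so t = 3.4519/0.175 = 19.725.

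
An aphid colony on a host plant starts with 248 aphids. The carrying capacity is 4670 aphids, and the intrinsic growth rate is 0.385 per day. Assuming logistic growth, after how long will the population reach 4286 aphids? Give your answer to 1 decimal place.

13.7 days

A = (K − N₀)/N₀ = (4670 − 248)/248 = 17.831.
Solve 4670/(1 + 17.831·e^(−0.385t)) = 4286: 1 + 17.831·e^(−0.385t) = 1.0896, so e^(−0.385t) = 0.00502472.
−0.385·t = ln(0.00502472) = -5.2934, so t = 5.2934/0.385 = 13.749.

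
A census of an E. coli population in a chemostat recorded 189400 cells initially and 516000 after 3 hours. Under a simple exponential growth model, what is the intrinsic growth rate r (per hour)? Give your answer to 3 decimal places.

From N(t) = N₀·e^(rt): e^(r·3) = 516000/189400 = 2.7244.
r·3 = ln(2.7244) = 1.0022, so r = 1.0022/3 = 0.33408.

0.334 per hour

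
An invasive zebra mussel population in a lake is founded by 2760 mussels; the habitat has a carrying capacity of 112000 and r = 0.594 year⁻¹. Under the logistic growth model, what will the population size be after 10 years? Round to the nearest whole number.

101433 mussels

A = (K − N₀)/N₀ = (112000 − 2760)/2760 = 39.58.
N(t) = K/(1 + A·e^(−rt)) = 112000/(1 + 39.58×e^(−0.594×10)).
e^(−5.94) = 0.002632; denominator = 1 + 39.58×0.002632 = 1.1042.
N = 112000/1.1042 = 101433.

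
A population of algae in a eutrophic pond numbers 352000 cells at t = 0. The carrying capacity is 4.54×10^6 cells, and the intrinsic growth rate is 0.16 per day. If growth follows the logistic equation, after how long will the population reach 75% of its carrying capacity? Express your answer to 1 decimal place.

22.3 days

A = (K − N₀)/N₀ = (4.54×10^6 − 352000)/352000 = 11.898.
Solve 4.54×10^6/(1 + 11.898·e^(−0.16t)) = 3.405×10^6: 1 + 11.898·e^(−0.16t) = 1.3333, so e^(−0.16t) = 0.0280166.
−0.16·t = ln(0.0280166) = -3.575, so t = 3.575/0.16 = 22.343.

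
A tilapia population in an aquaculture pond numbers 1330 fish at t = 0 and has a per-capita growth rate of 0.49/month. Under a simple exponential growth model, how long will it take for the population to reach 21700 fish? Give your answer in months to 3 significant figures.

Set N₀·e^(rt) = 21700: e^(0.49·t) = 21700/1330 = 16.316.
0.49·t = ln(16.316) = 2.7921, so t = 2.7921/0.49 = 5.6982.

5.70 months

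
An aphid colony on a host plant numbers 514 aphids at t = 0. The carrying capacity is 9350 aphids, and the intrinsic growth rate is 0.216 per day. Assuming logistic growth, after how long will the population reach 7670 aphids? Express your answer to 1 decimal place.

A = (K − N₀)/N₀ = (9350 − 514)/514 = 17.191.
Solve 9350/(1 + 17.191·e^(−0.216t)) = 7670: 1 + 17.191·e^(−0.216t) = 1.219, so e^(−0.216t) = 0.0127415.
−0.216·t = ln(0.0127415) = -4.3629, so t = 4.3629/0.216 = 20.199.

20.2 days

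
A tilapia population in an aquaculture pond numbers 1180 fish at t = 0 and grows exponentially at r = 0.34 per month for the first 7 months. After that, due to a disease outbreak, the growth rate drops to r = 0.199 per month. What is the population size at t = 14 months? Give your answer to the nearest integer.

51342 fish

Phase 1: N(7) = 1180·e^(0.34×7) = 1180·e^2.38 = 12749.8.
Phase 2 runs for 14 − 7 = 7 months at r = 0.199.
N(14) = 12749.8·e^(0.199×7) = 12749.8·e^1.393 = 51342.3.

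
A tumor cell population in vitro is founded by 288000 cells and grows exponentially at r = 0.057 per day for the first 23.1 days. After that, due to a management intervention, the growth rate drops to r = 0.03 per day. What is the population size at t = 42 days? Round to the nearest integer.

Phase 1: N(23.1) = 288000·e^(0.057×23.1) = 288000·e^1.317 = 1.074553×10^6.
Phase 2 runs for 42 − 23.1 = 18.9 days at r = 0.03.
N(42) = 1.074553×10^6·e^(0.03×18.9) = 1.074553×10^6·e^0.567 = 1.894406×10^6.

1894406 cells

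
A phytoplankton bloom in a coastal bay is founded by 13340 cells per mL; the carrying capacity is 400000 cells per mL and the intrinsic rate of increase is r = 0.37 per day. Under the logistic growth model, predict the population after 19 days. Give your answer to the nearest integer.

389997 cells per mL

A = (K − N₀)/N₀ = (400000 − 13340)/13340 = 28.985.
N(t) = K/(1 + A·e^(−rt)) = 400000/(1 + 28.985×e^(−0.37×19)).
e^(−7.03) = 0.00088493; denominator = 1 + 28.985×0.00088493 = 1.0256.
N = 400000/1.0256 = 389997.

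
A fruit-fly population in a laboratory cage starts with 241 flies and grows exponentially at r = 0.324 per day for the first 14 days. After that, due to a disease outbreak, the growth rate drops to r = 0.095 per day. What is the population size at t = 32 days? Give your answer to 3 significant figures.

Phase 1: N(14) = 241·e^(0.324×14) = 241·e^4.536 = 22489.3.
Phase 2 runs for 32 − 14 = 18 days at r = 0.095.
N(32) = 22489.3·e^(0.095×18) = 22489.3·e^1.71 = 124343.

124000 flies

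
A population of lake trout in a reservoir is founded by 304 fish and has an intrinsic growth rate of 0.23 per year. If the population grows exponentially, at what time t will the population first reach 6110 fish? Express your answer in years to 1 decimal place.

13.0 years

Set N₀·e^(rt) = 6110: e^(0.23·t) = 6110/304 = 20.099.
0.23·t = ln(20.099) = 3.0007, so t = 3.0007/0.23 = 13.046.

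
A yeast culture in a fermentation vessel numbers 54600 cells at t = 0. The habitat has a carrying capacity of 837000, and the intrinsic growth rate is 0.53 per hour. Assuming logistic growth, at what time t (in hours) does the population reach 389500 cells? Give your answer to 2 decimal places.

A = (K − N₀)/N₀ = (837000 − 54600)/54600 = 14.33.
Solve 837000/(1 + 14.33·e^(−0.53t)) = 389500: 1 + 14.33·e^(−0.53t) = 2.1489, so e^(−0.53t) = 0.0801769.
−0.53·t = ln(0.0801769) = -2.5235, so t = 2.5235/0.53 = 4.7614.

4.76 hours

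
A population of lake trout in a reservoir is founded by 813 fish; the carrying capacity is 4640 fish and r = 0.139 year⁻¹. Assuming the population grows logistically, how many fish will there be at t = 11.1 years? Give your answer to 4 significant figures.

A = (K − N₀)/N₀ = (4640 − 813)/813 = 4.7073.
N(t) = K/(1 + A·e^(−rt)) = 4640/(1 + 4.7073×e^(−0.139×11.1)).
e^(−1.543) = 0.21376; denominator = 1 + 4.7073×0.21376 = 2.0062.
N = 4640/2.0062 = 2312.8.

2313 fish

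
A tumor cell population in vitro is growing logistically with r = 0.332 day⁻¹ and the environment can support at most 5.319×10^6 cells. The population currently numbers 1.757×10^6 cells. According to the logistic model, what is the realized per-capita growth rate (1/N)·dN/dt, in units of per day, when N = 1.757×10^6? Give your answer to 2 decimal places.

0.22 per day

(1/N)·dN/dt = r(1 − N/K) = 0.332 × (1 − 1.757×10^6/5.319×10^6).
= 0.332 × 0.66967 = 0.22233.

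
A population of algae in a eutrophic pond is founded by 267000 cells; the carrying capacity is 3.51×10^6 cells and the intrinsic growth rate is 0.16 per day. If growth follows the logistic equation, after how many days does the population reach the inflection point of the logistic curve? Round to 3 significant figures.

Logistic growth is fastest at N = K/2 = 1.755×10^6.
A = (K − N₀)/N₀ = 12.146. Set K/(1 + A·e^(−rt)) = K/2 → A·e^(−rt) = 1.
e^(−0.16t) = 1/12.146 = 0.0823312, so t = ln(12.146)/0.16 = 2.497/0.16 = 15.606.

15.6 days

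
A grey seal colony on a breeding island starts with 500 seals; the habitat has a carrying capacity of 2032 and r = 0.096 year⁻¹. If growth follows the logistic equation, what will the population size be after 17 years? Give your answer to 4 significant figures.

A = (K − N₀)/N₀ = (2032 − 500)/500 = 3.064.
N(t) = K/(1 + A·e^(−rt)) = 2032/(1 + 3.064×e^(−0.096×17)).
e^(−1.632) = 0.19554; denominator = 1 + 3.064×0.19554 = 1.5991.
N = 2032/1.5991 = 1270.69.

1271 seals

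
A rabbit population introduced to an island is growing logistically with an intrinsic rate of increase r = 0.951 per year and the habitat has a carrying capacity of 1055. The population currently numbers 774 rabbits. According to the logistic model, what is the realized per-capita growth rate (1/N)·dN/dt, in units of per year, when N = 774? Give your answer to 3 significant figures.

0.253 per year

(1/N)·dN/dt = r(1 − N/K) = 0.951 × (1 − 774/1055).
= 0.951 × 0.26635 = 0.2533.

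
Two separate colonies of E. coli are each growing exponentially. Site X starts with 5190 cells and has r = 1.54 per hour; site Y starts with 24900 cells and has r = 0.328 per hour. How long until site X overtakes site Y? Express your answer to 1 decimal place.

1.3 hours

Set 5190·e^(1.54t) = 24900·e^(0.328t).
e^((1.54 − 0.328)t) = 24900/5190 → e^(1.212·t) = 4.7977.
1.212·t = ln(4.7977) = 1.5681, so t = 1.5681/1.212 = 1.2938.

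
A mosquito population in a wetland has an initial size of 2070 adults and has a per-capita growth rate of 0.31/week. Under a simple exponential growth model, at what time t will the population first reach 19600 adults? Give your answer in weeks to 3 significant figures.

Set N₀·e^(rt) = 19600: e^(0.31·t) = 19600/2070 = 9.4686.
0.31·t = ln(9.4686) = 2.248, so t = 2.248/0.31 = 7.2516.

7.25 weeks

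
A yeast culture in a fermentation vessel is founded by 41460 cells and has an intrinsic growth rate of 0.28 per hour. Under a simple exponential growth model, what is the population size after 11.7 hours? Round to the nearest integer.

1097433 cells

N(t) = N₀·e^(rt) = 41460 × e^(0.28×11.7) = 41460 × e^3.276.
e^3.276 ≈ 26.47, so N ≈ 41460 × 26.47 = 1.097433×10^6.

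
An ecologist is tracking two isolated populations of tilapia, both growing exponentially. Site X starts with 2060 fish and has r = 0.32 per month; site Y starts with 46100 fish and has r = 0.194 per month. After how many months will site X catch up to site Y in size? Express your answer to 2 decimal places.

Set 2060·e^(0.32t) = 46100·e^(0.194t).
e^((0.32 − 0.194)t) = 46100/2060 → e^(0.126·t) = 22.379.
0.126·t = ln(22.379) = 3.1081, so t = 3.1081/0.126 = 24.668.

24.67 months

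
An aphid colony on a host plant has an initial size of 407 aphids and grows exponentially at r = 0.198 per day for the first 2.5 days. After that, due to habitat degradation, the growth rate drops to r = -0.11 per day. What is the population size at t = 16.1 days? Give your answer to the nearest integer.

150 aphids

Phase 1: N(2.5) = 407·e^(0.198×2.5) = 407·e^0.495 = 667.683.
Phase 2 runs for 16.1 − 2.5 = 13.6 days at r = -0.11.
N(16.1) = 667.683·e^(-0.11×13.6) = 667.683·e^-1.496 = 149.577.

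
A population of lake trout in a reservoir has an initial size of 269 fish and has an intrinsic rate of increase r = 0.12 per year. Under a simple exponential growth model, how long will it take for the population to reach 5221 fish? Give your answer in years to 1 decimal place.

Set N₀·e^(rt) = 5221: e^(0.12·t) = 5221/269 = 19.409.
0.12·t = ln(19.409) = 2.9657, so t = 2.9657/0.12 = 24.714.

24.7 years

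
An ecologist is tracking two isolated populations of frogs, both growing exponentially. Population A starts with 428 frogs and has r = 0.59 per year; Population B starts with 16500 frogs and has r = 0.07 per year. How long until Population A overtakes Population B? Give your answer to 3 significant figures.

Set 428·e^(0.59t) = 16500·e^(0.07t).
e^((0.59 − 0.07)t) = 16500/428 → e^(0.52·t) = 38.551.
0.52·t = ln(38.551) = 3.652, so t = 3.652/0.52 = 7.0231.

7.02 years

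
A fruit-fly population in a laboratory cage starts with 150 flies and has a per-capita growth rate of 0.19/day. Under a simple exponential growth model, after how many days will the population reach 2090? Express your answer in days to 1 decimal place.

Set N₀·e^(rt) = 2090: e^(0.19·t) = 2090/150 = 13.933.
0.19·t = ln(13.933) = 2.6343, so t = 2.6343/0.19 = 13.865.

13.9 days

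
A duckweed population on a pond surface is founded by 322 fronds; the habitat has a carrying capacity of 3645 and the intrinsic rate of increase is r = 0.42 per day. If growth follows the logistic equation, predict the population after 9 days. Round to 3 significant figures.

A = (K − N₀)/N₀ = (3645 − 322)/322 = 10.32.
N(t) = K/(1 + A·e^(−rt)) = 3645/(1 + 10.32×e^(−0.42×9)).
e^(−3.78) = 0.022823; denominator = 1 + 10.32×0.022823 = 1.2355.
N = 3645/1.2355 = 2950.16.

2950 fronds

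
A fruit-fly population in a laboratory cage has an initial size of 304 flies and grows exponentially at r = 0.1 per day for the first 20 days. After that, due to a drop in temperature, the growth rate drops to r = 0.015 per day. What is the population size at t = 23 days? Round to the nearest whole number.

2350 flies

Phase 1: N(20) = 304·e^(0.1×20) = 304·e^2 = 2246.27.
Phase 2 runs for 23 − 20 = 3 days at r = 0.015.
N(23) = 2246.27·e^(0.015×3) = 2246.27·e^0.045 = 2349.66.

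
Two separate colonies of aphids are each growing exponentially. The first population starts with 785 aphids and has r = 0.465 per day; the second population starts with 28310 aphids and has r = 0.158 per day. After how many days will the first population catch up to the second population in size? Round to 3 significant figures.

11.7 days

Set 785·e^(0.465t) = 28310·e^(0.158t).
e^((0.465 − 0.158)t) = 28310/785 → e^(0.307·t) = 36.064.
0.307·t = ln(36.064) = 3.5853, so t = 3.5853/0.307 = 11.678.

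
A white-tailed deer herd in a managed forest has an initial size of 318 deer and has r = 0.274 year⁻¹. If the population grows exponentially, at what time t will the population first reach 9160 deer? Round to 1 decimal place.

12.3 years

Set N₀·e^(rt) = 9160: e^(0.274·t) = 9160/318 = 28.805.
0.274·t = ln(28.805) = 3.3606, so t = 3.3606/0.274 = 12.265.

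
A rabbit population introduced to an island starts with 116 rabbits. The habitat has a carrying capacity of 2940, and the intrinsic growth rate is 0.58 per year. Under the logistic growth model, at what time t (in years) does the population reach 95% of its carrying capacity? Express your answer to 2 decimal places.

10.58 years

A = (K − N₀)/N₀ = (2940 − 116)/116 = 24.345.
Solve 2940/(1 + 24.345·e^(−0.58t)) = 2793: 1 + 24.345·e^(−0.58t) = 1.0526, so e^(−0.58t) = 0.00216192.
−0.58·t = ln(0.00216192) = -6.1368, so t = 6.1368/0.58 = 10.581.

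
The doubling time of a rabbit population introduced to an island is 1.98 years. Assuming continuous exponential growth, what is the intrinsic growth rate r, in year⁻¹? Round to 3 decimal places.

r = ln(2)/t_d = 0.6931/1.98 = 0.35007.

0.350 per year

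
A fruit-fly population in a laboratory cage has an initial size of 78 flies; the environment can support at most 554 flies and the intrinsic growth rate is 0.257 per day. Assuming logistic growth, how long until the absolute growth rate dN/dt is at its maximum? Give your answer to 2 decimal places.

7.04 days

Logistic growth is fastest at N = K/2 = 277.
A = (K − N₀)/N₀ = 6.1026. Set K/(1 + A·e^(−rt)) = K/2 → A·e^(−rt) = 1.
e^(−0.257t) = 1/6.1026 = 0.163866, so t = ln(6.1026)/0.257 = 1.8087/0.257 = 7.0378.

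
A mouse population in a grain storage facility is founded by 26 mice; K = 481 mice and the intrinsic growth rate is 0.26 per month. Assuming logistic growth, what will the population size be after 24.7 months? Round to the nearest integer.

A = (K − N₀)/N₀ = (481 − 26)/26 = 17.5.
N(t) = K/(1 + A·e^(−rt)) = 481/(1 + 17.5×e^(−0.26×24.7)).
e^(−6.422) = 0.0016254; denominator = 1 + 17.5×0.0016254 = 1.0284.
N = 481/1.0284 = 467.697.

468 mice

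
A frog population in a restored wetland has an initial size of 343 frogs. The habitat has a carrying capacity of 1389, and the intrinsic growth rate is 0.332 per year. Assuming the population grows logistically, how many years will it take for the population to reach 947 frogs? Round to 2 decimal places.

5.65 years

A = (K − N₀)/N₀ = (1389 − 343)/343 = 3.0496.
Solve 1389/(1 + 3.0496·e^(−0.332t)) = 947: 1 + 3.0496·e^(−0.332t) = 1.4667, so e^(−0.332t) = 0.15305.
−0.332·t = ln(0.15305) = -1.877, so t = 1.877/0.332 = 5.6536.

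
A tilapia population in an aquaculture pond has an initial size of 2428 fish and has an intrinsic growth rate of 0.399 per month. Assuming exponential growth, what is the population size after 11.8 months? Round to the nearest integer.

N(t) = N₀·e^(rt) = 2428 × e^(0.399×11.8) = 2428 × e^4.708.
e^4.708 ≈ 110.85, so N ≈ 2428 × 110.85 = 269150.

269150 fish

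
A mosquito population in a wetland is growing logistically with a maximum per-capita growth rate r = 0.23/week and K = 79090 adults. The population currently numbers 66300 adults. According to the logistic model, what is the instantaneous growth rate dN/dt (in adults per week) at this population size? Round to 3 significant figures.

2470 adults per week

dN/dt = rN(1 − N/K) = 0.23 × 66300 × (1 − 66300/79090).
1 − 66300/79090 = 0.16171; dN/dt = 0.23 × 66300 × 0.16171 = 2466.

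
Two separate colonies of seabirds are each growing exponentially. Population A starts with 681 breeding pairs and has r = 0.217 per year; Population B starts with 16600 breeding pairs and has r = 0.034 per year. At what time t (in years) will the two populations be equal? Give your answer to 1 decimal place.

Set 681·e^(0.217t) = 16600·e^(0.034t).
e^((0.217 − 0.034)t) = 16600/681 → e^(0.183·t) = 24.376.
0.183·t = ln(24.376) = 3.1936, so t = 3.1936/0.183 = 17.451.

17.5 years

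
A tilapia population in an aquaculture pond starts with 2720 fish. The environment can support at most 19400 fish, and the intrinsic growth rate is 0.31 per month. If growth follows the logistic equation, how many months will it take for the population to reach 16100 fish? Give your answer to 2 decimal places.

10.96 months

A = (K − N₀)/N₀ = (19400 − 2720)/2720 = 6.1324.
Solve 19400/(1 + 6.1324·e^(−0.31t)) = 16100: 1 + 6.1324·e^(−0.31t) = 1.205, so e^(−0.31t) = 0.0334242.
−0.31·t = ln(0.0334242) = -3.3985, so t = 3.3985/0.31 = 10.963.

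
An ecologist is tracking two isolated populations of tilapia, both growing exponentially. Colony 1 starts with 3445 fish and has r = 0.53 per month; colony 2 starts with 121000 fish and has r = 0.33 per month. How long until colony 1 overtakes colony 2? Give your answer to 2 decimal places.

Set 3445·e^(0.53t) = 121000·e^(0.33t).
e^((0.53 − 0.33)t) = 121000/3445 → e^(0.2·t) = 35.123.
0.2·t = ln(35.123) = 3.5589, so t = 3.5589/0.2 = 17.794.

17.79 months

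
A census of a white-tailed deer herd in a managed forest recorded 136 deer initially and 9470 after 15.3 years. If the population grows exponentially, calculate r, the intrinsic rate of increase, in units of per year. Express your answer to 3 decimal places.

From N(t) = N₀·e^(rt): e^(r·15.3) = 9470/136 = 69.632.
r·15.3 = ln(69.632) = 4.2432, so r = 4.2432/15.3 = 0.27734.

0.277 per year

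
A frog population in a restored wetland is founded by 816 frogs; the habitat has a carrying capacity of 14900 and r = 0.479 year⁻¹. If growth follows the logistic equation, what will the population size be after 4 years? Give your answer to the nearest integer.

A = (K − N₀)/N₀ = (14900 − 816)/816 = 17.26.
N(t) = K/(1 + A·e^(−rt)) = 14900/(1 + 17.26×e^(−0.479×4)).
e^(−1.916) = 0.14719; denominator = 1 + 17.26×0.14719 = 3.5405.
N = 14900/3.5405 = 4208.39.

4208 frogs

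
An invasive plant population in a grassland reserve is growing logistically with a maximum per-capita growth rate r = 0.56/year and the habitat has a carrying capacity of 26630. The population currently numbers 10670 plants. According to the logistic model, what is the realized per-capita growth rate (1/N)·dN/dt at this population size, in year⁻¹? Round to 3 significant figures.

(1/N)·dN/dt = r(1 − N/K) = 0.56 × (1 − 10670/26630).
= 0.56 × 0.59932 = 0.33562.

0.336 per year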